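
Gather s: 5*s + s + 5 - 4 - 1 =6*s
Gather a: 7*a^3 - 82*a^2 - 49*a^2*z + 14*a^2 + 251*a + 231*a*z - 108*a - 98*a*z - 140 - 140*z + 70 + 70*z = 7*a^3 + a^2*(-49*z - 68) + a*(133*z + 143) - 70*z - 70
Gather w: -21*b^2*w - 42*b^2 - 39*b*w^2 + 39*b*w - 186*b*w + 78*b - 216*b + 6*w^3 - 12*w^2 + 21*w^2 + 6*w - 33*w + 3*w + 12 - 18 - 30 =-42*b^2 - 138*b + 6*w^3 + w^2*(9 - 39*b) + w*(-21*b^2 - 147*b - 24) - 36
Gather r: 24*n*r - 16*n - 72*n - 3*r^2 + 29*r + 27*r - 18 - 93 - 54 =-88*n - 3*r^2 + r*(24*n + 56) - 165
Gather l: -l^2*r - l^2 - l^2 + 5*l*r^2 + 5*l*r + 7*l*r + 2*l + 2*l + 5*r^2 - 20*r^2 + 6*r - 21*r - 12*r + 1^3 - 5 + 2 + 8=l^2*(-r - 2) + l*(5*r^2 + 12*r + 4) - 15*r^2 - 27*r + 6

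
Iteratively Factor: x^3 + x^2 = (x + 1)*(x^2) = x*(x + 1)*(x)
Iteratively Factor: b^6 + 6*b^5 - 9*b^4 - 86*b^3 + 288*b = (b + 4)*(b^5 + 2*b^4 - 17*b^3 - 18*b^2 + 72*b) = (b + 4)^2*(b^4 - 2*b^3 - 9*b^2 + 18*b) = b*(b + 4)^2*(b^3 - 2*b^2 - 9*b + 18) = b*(b - 2)*(b + 4)^2*(b^2 - 9) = b*(b - 2)*(b + 3)*(b + 4)^2*(b - 3)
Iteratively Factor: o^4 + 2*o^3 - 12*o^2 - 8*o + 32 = (o + 4)*(o^3 - 2*o^2 - 4*o + 8) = (o - 2)*(o + 4)*(o^2 - 4) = (o - 2)^2*(o + 4)*(o + 2)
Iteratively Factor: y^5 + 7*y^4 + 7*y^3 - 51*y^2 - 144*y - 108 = (y + 3)*(y^4 + 4*y^3 - 5*y^2 - 36*y - 36) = (y + 2)*(y + 3)*(y^3 + 2*y^2 - 9*y - 18) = (y - 3)*(y + 2)*(y + 3)*(y^2 + 5*y + 6) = (y - 3)*(y + 2)*(y + 3)^2*(y + 2)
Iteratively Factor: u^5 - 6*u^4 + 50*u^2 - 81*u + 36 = (u - 1)*(u^4 - 5*u^3 - 5*u^2 + 45*u - 36) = (u - 1)*(u + 3)*(u^3 - 8*u^2 + 19*u - 12) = (u - 4)*(u - 1)*(u + 3)*(u^2 - 4*u + 3) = (u - 4)*(u - 1)^2*(u + 3)*(u - 3)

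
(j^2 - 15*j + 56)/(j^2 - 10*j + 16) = (j - 7)/(j - 2)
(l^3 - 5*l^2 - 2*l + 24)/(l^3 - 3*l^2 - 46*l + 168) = (l^2 - l - 6)/(l^2 + l - 42)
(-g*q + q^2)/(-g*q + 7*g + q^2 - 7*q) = q/(q - 7)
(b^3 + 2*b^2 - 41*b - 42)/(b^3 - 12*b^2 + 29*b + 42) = (b + 7)/(b - 7)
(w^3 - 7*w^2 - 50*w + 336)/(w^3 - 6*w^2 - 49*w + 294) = (w - 8)/(w - 7)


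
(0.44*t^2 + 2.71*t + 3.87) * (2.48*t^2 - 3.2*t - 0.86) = 1.0912*t^4 + 5.3128*t^3 + 0.547199999999999*t^2 - 14.7146*t - 3.3282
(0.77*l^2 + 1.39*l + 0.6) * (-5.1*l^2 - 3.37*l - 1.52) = -3.927*l^4 - 9.6839*l^3 - 8.9147*l^2 - 4.1348*l - 0.912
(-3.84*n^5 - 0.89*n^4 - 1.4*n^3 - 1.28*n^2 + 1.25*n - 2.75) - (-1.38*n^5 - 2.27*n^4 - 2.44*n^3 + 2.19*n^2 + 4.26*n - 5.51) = -2.46*n^5 + 1.38*n^4 + 1.04*n^3 - 3.47*n^2 - 3.01*n + 2.76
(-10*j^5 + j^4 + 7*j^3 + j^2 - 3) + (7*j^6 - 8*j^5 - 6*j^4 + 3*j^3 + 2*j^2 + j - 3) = 7*j^6 - 18*j^5 - 5*j^4 + 10*j^3 + 3*j^2 + j - 6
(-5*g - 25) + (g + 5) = -4*g - 20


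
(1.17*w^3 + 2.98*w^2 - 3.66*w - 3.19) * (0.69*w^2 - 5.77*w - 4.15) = 0.8073*w^5 - 4.6947*w^4 - 24.5755*w^3 + 6.5501*w^2 + 33.5953*w + 13.2385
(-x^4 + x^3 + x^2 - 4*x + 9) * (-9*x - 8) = 9*x^5 - x^4 - 17*x^3 + 28*x^2 - 49*x - 72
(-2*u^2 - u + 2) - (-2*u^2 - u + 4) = -2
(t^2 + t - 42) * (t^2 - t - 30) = t^4 - 73*t^2 + 12*t + 1260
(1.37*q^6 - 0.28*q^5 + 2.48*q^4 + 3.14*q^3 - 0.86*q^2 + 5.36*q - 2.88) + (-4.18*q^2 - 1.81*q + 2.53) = 1.37*q^6 - 0.28*q^5 + 2.48*q^4 + 3.14*q^3 - 5.04*q^2 + 3.55*q - 0.35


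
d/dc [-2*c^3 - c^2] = 2*c*(-3*c - 1)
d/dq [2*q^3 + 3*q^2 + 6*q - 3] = 6*q^2 + 6*q + 6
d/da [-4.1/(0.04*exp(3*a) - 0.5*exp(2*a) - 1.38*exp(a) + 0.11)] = (0.492*exp(2*a) - 4.1*exp(a) - 5.658)*exp(a)/(0.04*exp(3*a) - 0.5*exp(2*a) - 1.38*exp(a) + 0.11)^2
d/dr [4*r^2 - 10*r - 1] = 8*r - 10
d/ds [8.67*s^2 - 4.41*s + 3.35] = 17.34*s - 4.41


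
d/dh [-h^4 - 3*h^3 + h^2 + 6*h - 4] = -4*h^3 - 9*h^2 + 2*h + 6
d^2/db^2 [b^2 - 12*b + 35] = 2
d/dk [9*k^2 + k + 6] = 18*k + 1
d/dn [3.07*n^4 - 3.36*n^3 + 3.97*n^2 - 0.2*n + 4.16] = 12.28*n^3 - 10.08*n^2 + 7.94*n - 0.2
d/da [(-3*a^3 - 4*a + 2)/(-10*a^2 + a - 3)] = (-(20*a - 1)*(3*a^3 + 4*a - 2) + (9*a^2 + 4)*(10*a^2 - a + 3))/(10*a^2 - a + 3)^2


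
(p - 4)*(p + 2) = p^2 - 2*p - 8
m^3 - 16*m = m*(m - 4)*(m + 4)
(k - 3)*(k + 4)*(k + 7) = k^3 + 8*k^2 - 5*k - 84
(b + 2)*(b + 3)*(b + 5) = b^3 + 10*b^2 + 31*b + 30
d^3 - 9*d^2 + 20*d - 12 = (d - 6)*(d - 2)*(d - 1)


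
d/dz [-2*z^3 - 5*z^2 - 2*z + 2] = -6*z^2 - 10*z - 2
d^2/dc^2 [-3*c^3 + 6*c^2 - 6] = 12 - 18*c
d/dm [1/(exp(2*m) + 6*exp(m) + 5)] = 2*(-exp(m) - 3)*exp(m)/(exp(2*m) + 6*exp(m) + 5)^2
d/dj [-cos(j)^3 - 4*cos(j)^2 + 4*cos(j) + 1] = (3*cos(j)^2 + 8*cos(j) - 4)*sin(j)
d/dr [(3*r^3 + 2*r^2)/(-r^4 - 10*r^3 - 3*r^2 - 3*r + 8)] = r*(3*r^5 + 4*r^4 + 11*r^3 - 18*r^2 + 66*r + 32)/(r^8 + 20*r^7 + 106*r^6 + 66*r^5 + 53*r^4 - 142*r^3 - 39*r^2 - 48*r + 64)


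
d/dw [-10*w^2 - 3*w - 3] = -20*w - 3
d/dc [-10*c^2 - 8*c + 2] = -20*c - 8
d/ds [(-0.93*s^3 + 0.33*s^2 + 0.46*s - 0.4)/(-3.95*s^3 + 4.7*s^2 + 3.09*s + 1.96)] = (-1.77635683940025e-15*s^5 - 3.0675*s^4 - 2.1134*s^3 - 11.3507*s^2 + 5.0536*s + 2.1376)/(15.6025*s^6 - 37.13*s^5 - 2.321*s^4 + 13.562*s^3 + 27.9721*s^2 + 12.1128*s + 3.8416)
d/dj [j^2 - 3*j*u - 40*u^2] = 2*j - 3*u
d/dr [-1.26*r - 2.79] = -1.26000000000000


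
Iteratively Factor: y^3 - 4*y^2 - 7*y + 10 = (y + 2)*(y^2 - 6*y + 5) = (y - 1)*(y + 2)*(y - 5)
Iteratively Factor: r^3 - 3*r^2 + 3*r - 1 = (r - 1)*(r^2 - 2*r + 1) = (r - 1)^2*(r - 1)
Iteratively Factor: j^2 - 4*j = (j - 4)*(j)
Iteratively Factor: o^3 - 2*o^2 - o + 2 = (o - 1)*(o^2 - o - 2) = (o - 2)*(o - 1)*(o + 1)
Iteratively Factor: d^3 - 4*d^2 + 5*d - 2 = (d - 2)*(d^2 - 2*d + 1) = (d - 2)*(d - 1)*(d - 1)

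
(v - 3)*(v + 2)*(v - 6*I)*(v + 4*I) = v^4 - v^3 - 2*I*v^3 + 18*v^2 + 2*I*v^2 - 24*v + 12*I*v - 144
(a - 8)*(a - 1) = a^2 - 9*a + 8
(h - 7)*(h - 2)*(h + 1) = h^3 - 8*h^2 + 5*h + 14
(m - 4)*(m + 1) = m^2 - 3*m - 4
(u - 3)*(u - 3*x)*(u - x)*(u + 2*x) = u^4 - 2*u^3*x - 3*u^3 - 5*u^2*x^2 + 6*u^2*x + 6*u*x^3 + 15*u*x^2 - 18*x^3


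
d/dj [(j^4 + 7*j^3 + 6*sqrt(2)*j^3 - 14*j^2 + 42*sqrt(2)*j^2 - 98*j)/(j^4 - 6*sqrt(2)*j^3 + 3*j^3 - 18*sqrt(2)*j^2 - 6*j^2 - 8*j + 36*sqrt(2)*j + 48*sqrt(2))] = 2*(-6*sqrt(2)*j^6 - 2*j^6 - 60*sqrt(2)*j^5 + 8*j^5 - 132*sqrt(2)*j^4 + 279*j^4 - 288*sqrt(2)*j^3 + 670*j^3 - 798*sqrt(2)*j^2 + 2138*j^2 - 672*sqrt(2)*j + 4032*j - 2352*sqrt(2))/(j^8 - 12*sqrt(2)*j^7 + 6*j^7 - 72*sqrt(2)*j^6 + 69*j^6 + 36*sqrt(2)*j^5 + 380*j^5 - 228*j^4 + 624*sqrt(2)*j^4 - 3648*j^3 + 144*sqrt(2)*j^3 - 1152*sqrt(2)*j^2 - 800*j^2 - 768*sqrt(2)*j + 6912*j + 4608)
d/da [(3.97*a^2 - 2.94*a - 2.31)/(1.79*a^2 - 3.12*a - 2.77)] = (-7.1238*a^2 - 13.724*a + 0.9366)/(3.2041*a^4 - 11.1696*a^3 - 0.1822*a^2 + 17.2848*a + 7.6729)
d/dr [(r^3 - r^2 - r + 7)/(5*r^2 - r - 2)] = (5*r^4 - 2*r^3 - 66*r + 9)/(25*r^4 - 10*r^3 - 19*r^2 + 4*r + 4)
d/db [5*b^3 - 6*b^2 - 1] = 3*b*(5*b - 4)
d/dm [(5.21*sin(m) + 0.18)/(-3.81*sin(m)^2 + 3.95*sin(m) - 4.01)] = (19.8501*sin(m)^2 + 1.3716*sin(m) - 21.6031)*cos(m)/(14.5161*sin(m)^4 - 30.099*sin(m)^3 + 46.1587*sin(m)^2 - 31.679*sin(m) + 16.0801)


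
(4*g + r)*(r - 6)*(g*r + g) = 4*g^2*r^2 - 20*g^2*r - 24*g^2 + g*r^3 - 5*g*r^2 - 6*g*r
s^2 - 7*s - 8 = (s - 8)*(s + 1)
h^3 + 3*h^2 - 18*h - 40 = (h - 4)*(h + 2)*(h + 5)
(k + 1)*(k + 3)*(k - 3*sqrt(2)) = k^3 - 3*sqrt(2)*k^2 + 4*k^2 - 12*sqrt(2)*k + 3*k - 9*sqrt(2)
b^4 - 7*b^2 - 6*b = b*(b - 3)*(b + 1)*(b + 2)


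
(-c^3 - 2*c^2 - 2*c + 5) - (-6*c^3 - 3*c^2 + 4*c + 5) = 5*c^3 + c^2 - 6*c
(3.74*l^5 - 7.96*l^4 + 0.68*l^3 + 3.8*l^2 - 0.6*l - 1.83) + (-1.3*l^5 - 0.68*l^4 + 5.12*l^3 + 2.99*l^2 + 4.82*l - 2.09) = 2.44*l^5 - 8.64*l^4 + 5.8*l^3 + 6.79*l^2 + 4.22*l - 3.92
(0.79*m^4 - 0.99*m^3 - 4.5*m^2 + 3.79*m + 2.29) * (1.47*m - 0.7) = 1.1613*m^5 - 2.0083*m^4 - 5.922*m^3 + 8.7213*m^2 + 0.7133*m - 1.603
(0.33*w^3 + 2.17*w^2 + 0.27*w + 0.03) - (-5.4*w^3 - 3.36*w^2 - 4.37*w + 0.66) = 5.73*w^3 + 5.53*w^2 + 4.64*w - 0.63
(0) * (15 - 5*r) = 0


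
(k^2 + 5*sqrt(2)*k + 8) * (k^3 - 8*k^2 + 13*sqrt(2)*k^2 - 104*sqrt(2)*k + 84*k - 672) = k^5 - 8*k^4 + 18*sqrt(2)*k^4 - 144*sqrt(2)*k^3 + 222*k^3 - 1776*k^2 + 524*sqrt(2)*k^2 - 4192*sqrt(2)*k + 672*k - 5376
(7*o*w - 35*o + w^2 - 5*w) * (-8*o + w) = -56*o^2*w + 280*o^2 - o*w^2 + 5*o*w + w^3 - 5*w^2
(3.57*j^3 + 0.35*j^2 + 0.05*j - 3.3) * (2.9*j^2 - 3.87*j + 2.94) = 10.353*j^5 - 12.8009*j^4 + 9.2863*j^3 - 8.7345*j^2 + 12.918*j - 9.702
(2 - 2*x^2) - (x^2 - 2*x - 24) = -3*x^2 + 2*x + 26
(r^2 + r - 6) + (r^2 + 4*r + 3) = 2*r^2 + 5*r - 3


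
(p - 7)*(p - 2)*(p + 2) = p^3 - 7*p^2 - 4*p + 28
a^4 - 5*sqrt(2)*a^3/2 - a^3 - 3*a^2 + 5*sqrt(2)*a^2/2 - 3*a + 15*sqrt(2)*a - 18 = (a - 3)*(a + 2)*(a - 3*sqrt(2)/2)*(a - sqrt(2))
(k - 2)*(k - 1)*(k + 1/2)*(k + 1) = k^4 - 3*k^3/2 - 2*k^2 + 3*k/2 + 1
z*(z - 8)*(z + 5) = z^3 - 3*z^2 - 40*z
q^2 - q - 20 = (q - 5)*(q + 4)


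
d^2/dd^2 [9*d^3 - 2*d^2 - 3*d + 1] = 54*d - 4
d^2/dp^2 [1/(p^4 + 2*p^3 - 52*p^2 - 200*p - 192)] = 4*((-3*p^2 - 3*p + 26)*(-p^4 - 2*p^3 + 52*p^2 + 200*p + 192) - 2*(2*p^3 + 3*p^2 - 52*p - 100)^2)/(-p^4 - 2*p^3 + 52*p^2 + 200*p + 192)^3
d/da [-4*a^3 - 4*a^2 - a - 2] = -12*a^2 - 8*a - 1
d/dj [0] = 0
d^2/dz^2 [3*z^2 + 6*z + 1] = 6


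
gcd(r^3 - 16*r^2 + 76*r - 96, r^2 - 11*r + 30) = r - 6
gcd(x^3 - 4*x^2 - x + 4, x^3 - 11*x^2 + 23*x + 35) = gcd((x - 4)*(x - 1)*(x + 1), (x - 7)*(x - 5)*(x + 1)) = x + 1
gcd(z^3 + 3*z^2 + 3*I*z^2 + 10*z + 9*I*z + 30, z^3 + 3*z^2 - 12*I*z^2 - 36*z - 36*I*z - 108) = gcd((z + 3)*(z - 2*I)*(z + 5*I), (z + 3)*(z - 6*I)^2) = z + 3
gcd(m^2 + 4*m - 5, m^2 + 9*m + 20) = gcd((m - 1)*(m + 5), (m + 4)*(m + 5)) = m + 5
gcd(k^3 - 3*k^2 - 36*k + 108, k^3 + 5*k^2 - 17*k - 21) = k - 3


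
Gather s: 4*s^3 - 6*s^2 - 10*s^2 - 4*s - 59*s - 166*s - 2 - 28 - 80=4*s^3 - 16*s^2 - 229*s - 110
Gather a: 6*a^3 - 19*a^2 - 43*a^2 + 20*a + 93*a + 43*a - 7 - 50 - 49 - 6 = 6*a^3 - 62*a^2 + 156*a - 112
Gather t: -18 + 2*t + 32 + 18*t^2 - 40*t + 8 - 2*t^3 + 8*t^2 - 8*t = -2*t^3 + 26*t^2 - 46*t + 22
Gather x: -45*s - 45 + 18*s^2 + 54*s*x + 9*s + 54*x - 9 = 18*s^2 - 36*s + x*(54*s + 54) - 54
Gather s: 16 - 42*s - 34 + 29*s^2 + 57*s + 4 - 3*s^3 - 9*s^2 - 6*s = -3*s^3 + 20*s^2 + 9*s - 14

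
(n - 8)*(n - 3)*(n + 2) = n^3 - 9*n^2 + 2*n + 48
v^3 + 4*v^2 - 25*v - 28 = (v - 4)*(v + 1)*(v + 7)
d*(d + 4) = d^2 + 4*d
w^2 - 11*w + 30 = (w - 6)*(w - 5)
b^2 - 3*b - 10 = (b - 5)*(b + 2)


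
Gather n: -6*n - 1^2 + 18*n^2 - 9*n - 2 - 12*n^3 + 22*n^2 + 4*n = -12*n^3 + 40*n^2 - 11*n - 3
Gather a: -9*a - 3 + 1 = -9*a - 2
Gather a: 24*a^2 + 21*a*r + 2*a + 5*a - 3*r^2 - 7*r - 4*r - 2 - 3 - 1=24*a^2 + a*(21*r + 7) - 3*r^2 - 11*r - 6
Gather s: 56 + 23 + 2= 81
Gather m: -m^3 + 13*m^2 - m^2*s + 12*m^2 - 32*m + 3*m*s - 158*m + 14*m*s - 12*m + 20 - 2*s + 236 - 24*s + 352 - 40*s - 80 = -m^3 + m^2*(25 - s) + m*(17*s - 202) - 66*s + 528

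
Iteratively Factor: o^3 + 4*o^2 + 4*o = (o)*(o^2 + 4*o + 4) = o*(o + 2)*(o + 2)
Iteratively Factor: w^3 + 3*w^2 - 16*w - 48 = (w + 3)*(w^2 - 16) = (w + 3)*(w + 4)*(w - 4)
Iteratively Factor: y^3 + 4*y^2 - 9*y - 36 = (y - 3)*(y^2 + 7*y + 12) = (y - 3)*(y + 3)*(y + 4)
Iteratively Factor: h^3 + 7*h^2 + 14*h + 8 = (h + 2)*(h^2 + 5*h + 4) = (h + 2)*(h + 4)*(h + 1)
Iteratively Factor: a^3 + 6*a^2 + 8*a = (a + 4)*(a^2 + 2*a) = a*(a + 4)*(a + 2)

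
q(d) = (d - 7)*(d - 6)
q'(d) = 2*d - 13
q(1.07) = 29.23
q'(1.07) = -10.86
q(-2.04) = 72.68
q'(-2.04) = -17.08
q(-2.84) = 86.99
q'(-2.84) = -18.68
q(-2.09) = 73.54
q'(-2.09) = -17.18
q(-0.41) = 47.50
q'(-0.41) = -13.82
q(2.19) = 18.33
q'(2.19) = -8.62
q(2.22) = 18.07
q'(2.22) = -8.56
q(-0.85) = 53.77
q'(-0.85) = -14.70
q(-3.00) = 90.00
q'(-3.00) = -19.00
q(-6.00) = 156.00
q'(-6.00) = -25.00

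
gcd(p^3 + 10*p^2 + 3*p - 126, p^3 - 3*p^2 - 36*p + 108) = p^2 + 3*p - 18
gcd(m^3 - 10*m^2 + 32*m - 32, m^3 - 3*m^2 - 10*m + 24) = m^2 - 6*m + 8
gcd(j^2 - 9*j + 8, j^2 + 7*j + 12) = 1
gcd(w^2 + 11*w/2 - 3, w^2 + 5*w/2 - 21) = w + 6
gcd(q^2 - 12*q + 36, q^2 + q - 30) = 1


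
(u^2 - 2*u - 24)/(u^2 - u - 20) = (u - 6)/(u - 5)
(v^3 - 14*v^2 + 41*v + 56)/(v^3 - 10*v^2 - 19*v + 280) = (v + 1)/(v + 5)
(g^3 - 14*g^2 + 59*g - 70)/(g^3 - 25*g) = (g^2 - 9*g + 14)/(g*(g + 5))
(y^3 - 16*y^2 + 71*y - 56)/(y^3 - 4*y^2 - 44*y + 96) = (y^2 - 8*y + 7)/(y^2 + 4*y - 12)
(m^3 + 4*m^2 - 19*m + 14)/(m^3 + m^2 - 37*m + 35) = (m - 2)/(m - 5)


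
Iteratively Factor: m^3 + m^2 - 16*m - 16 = (m + 1)*(m^2 - 16) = (m - 4)*(m + 1)*(m + 4)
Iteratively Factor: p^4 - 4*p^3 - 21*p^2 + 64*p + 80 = (p - 5)*(p^3 + p^2 - 16*p - 16) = (p - 5)*(p + 4)*(p^2 - 3*p - 4) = (p - 5)*(p - 4)*(p + 4)*(p + 1)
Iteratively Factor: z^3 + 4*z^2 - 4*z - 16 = (z + 4)*(z^2 - 4) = (z + 2)*(z + 4)*(z - 2)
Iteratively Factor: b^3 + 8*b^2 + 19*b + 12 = (b + 1)*(b^2 + 7*b + 12) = (b + 1)*(b + 4)*(b + 3)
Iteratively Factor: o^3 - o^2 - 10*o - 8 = (o + 2)*(o^2 - 3*o - 4) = (o - 4)*(o + 2)*(o + 1)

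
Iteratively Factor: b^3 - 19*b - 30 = (b + 2)*(b^2 - 2*b - 15) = (b - 5)*(b + 2)*(b + 3)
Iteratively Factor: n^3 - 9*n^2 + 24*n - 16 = (n - 1)*(n^2 - 8*n + 16) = (n - 4)*(n - 1)*(n - 4)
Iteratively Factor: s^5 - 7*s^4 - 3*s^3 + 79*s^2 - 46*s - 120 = (s + 3)*(s^4 - 10*s^3 + 27*s^2 - 2*s - 40) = (s - 4)*(s + 3)*(s^3 - 6*s^2 + 3*s + 10) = (s - 4)*(s - 2)*(s + 3)*(s^2 - 4*s - 5) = (s - 4)*(s - 2)*(s + 1)*(s + 3)*(s - 5)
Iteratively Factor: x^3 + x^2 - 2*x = (x)*(x^2 + x - 2) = x*(x + 2)*(x - 1)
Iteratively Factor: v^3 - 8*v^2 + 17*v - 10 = (v - 2)*(v^2 - 6*v + 5) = (v - 5)*(v - 2)*(v - 1)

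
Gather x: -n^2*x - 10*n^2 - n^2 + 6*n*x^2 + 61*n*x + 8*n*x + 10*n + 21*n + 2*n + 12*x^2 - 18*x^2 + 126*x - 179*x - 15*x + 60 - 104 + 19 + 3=-11*n^2 + 33*n + x^2*(6*n - 6) + x*(-n^2 + 69*n - 68) - 22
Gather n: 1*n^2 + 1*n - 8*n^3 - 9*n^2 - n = -8*n^3 - 8*n^2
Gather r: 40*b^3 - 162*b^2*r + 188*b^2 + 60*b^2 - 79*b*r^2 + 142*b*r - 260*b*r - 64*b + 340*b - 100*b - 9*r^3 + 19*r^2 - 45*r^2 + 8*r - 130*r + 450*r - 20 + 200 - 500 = 40*b^3 + 248*b^2 + 176*b - 9*r^3 + r^2*(-79*b - 26) + r*(-162*b^2 - 118*b + 328) - 320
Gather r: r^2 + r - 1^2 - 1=r^2 + r - 2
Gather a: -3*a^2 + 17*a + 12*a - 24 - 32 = -3*a^2 + 29*a - 56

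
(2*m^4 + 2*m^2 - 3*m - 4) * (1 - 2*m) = -4*m^5 + 2*m^4 - 4*m^3 + 8*m^2 + 5*m - 4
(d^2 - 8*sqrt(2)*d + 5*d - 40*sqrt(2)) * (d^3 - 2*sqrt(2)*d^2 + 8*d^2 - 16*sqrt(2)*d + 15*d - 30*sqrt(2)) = d^5 - 10*sqrt(2)*d^4 + 13*d^4 - 130*sqrt(2)*d^3 + 87*d^3 - 550*sqrt(2)*d^2 + 491*d^2 - 750*sqrt(2)*d + 1760*d + 2400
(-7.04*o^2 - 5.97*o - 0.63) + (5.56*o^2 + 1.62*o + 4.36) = -1.48*o^2 - 4.35*o + 3.73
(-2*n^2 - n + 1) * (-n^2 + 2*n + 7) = 2*n^4 - 3*n^3 - 17*n^2 - 5*n + 7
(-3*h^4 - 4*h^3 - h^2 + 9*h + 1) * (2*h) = -6*h^5 - 8*h^4 - 2*h^3 + 18*h^2 + 2*h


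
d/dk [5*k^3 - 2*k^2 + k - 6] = 15*k^2 - 4*k + 1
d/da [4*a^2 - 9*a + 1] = 8*a - 9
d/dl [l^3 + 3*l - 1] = 3*l^2 + 3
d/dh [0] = 0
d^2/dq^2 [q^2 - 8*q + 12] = 2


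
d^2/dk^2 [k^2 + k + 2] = 2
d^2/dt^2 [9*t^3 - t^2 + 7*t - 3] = 54*t - 2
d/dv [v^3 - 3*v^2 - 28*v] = 3*v^2 - 6*v - 28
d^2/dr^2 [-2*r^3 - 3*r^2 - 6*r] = -12*r - 6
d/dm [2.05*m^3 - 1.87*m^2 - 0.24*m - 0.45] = 6.15*m^2 - 3.74*m - 0.24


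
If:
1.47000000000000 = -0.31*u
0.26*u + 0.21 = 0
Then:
No Solution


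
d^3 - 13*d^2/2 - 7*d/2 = d*(d - 7)*(d + 1/2)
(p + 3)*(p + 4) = p^2 + 7*p + 12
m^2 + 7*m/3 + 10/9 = (m + 2/3)*(m + 5/3)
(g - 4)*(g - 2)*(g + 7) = g^3 + g^2 - 34*g + 56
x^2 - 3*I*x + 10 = (x - 5*I)*(x + 2*I)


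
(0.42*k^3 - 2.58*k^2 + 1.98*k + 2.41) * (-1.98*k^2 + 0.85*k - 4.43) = -0.8316*k^5 + 5.4654*k^4 - 7.974*k^3 + 8.3406*k^2 - 6.7229*k - 10.6763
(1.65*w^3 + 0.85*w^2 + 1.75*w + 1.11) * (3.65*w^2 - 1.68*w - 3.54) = 6.0225*w^5 + 0.3305*w^4 - 0.881499999999999*w^3 - 1.8975*w^2 - 8.0598*w - 3.9294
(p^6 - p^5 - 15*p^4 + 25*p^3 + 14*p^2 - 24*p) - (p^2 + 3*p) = p^6 - p^5 - 15*p^4 + 25*p^3 + 13*p^2 - 27*p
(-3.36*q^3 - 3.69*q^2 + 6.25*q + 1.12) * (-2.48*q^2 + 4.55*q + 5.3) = 8.3328*q^5 - 6.1368*q^4 - 50.0975*q^3 + 6.1029*q^2 + 38.221*q + 5.936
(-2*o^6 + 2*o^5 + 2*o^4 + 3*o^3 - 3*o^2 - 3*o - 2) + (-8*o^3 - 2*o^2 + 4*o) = -2*o^6 + 2*o^5 + 2*o^4 - 5*o^3 - 5*o^2 + o - 2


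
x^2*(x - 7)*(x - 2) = x^4 - 9*x^3 + 14*x^2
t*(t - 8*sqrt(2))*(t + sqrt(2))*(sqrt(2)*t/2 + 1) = sqrt(2)*t^4/2 - 6*t^3 - 15*sqrt(2)*t^2 - 16*t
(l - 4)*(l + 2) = l^2 - 2*l - 8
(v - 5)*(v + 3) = v^2 - 2*v - 15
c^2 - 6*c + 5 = (c - 5)*(c - 1)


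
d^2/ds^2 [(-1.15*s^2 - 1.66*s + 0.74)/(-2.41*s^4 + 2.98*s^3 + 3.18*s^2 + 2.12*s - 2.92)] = (40.07589*s^8 + 66.142932*s^7 - 238.656828*s^6 + 242.060256*s^5 - 69.32172*s^4 - 193.523568*s^3 + 226.947648*s^2 + 23.916768*s + 19.768448)/(13.997521*s^12 - 51.924414*s^11 + 8.79601799999999*s^10 + 73.625636*s^9 + 130.625088*s^8 - 175.2258*s^7 - 176.6802*s^6 - 27.981456*s^5 + 218.038272*s^4 + 32.358688*s^3 - 41.970912*s^2 - 54.227904*s + 24.897088)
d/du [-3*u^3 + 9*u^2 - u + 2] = -9*u^2 + 18*u - 1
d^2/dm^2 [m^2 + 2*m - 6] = 2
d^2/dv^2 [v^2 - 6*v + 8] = 2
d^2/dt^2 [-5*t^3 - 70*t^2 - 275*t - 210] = -30*t - 140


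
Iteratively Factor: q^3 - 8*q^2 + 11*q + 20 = (q - 4)*(q^2 - 4*q - 5) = (q - 5)*(q - 4)*(q + 1)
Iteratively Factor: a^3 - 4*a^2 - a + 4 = (a - 1)*(a^2 - 3*a - 4) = (a - 4)*(a - 1)*(a + 1)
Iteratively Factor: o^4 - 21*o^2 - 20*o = (o - 5)*(o^3 + 5*o^2 + 4*o) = (o - 5)*(o + 4)*(o^2 + o) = (o - 5)*(o + 1)*(o + 4)*(o)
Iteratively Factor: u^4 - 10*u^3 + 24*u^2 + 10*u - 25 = (u - 1)*(u^3 - 9*u^2 + 15*u + 25) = (u - 1)*(u + 1)*(u^2 - 10*u + 25) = (u - 5)*(u - 1)*(u + 1)*(u - 5)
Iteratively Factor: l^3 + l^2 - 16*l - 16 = (l + 1)*(l^2 - 16) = (l + 1)*(l + 4)*(l - 4)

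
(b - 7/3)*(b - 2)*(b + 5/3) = b^3 - 8*b^2/3 - 23*b/9 + 70/9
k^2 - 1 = (k - 1)*(k + 1)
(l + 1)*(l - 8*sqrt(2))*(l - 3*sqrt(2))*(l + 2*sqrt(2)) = l^4 - 9*sqrt(2)*l^3 + l^3 - 9*sqrt(2)*l^2 + 4*l^2 + 4*l + 96*sqrt(2)*l + 96*sqrt(2)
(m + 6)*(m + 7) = m^2 + 13*m + 42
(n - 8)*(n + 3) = n^2 - 5*n - 24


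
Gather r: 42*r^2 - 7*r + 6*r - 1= 42*r^2 - r - 1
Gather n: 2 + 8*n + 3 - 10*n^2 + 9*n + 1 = -10*n^2 + 17*n + 6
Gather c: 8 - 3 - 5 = 0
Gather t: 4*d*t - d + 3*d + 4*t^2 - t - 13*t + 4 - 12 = 2*d + 4*t^2 + t*(4*d - 14) - 8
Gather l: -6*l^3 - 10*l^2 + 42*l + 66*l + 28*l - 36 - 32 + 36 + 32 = -6*l^3 - 10*l^2 + 136*l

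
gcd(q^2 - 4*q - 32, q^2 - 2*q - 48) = q - 8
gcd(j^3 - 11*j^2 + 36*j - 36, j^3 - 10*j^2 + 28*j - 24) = j^2 - 8*j + 12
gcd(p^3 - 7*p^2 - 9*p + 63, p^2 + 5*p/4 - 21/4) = p + 3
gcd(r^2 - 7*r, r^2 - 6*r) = r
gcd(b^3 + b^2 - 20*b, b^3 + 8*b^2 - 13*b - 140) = b^2 + b - 20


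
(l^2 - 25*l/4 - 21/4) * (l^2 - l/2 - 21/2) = l^4 - 27*l^3/4 - 101*l^2/8 + 273*l/4 + 441/8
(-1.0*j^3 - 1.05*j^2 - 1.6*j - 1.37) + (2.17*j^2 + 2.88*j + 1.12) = -1.0*j^3 + 1.12*j^2 + 1.28*j - 0.25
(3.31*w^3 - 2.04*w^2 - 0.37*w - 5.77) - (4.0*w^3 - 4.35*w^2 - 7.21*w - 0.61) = -0.69*w^3 + 2.31*w^2 + 6.84*w - 5.16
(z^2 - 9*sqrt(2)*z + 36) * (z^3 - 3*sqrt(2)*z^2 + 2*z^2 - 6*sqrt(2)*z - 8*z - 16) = z^5 - 12*sqrt(2)*z^4 + 2*z^4 - 24*sqrt(2)*z^3 + 82*z^3 - 36*sqrt(2)*z^2 + 164*z^2 - 288*z - 72*sqrt(2)*z - 576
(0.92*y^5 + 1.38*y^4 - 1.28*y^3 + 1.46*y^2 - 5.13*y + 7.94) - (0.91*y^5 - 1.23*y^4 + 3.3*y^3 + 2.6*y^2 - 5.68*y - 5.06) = 0.01*y^5 + 2.61*y^4 - 4.58*y^3 - 1.14*y^2 + 0.55*y + 13.0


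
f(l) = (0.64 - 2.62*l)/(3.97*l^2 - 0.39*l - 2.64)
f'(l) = (0.39 - 7.94*l)*(0.64 - 2.62*l)/(3.97*l^2 - 0.39*l - 2.64)^2 - 2.62/(3.97*l^2 - 0.39*l - 2.64) = (10.4014*l^2 - 5.0816*l + 7.1664)/(15.7609*l^4 - 3.0966*l^3 - 20.8095*l^2 + 2.0592*l + 6.9696)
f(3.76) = -0.18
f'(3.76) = 0.05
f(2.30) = -0.31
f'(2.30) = 0.17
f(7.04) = -0.09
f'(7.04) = 0.01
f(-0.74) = -14.53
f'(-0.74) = 528.02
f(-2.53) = 0.31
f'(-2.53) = 0.15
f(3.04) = -0.22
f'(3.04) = 0.08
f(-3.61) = 0.20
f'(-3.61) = 0.06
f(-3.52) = 0.21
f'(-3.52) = 0.07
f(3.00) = -0.23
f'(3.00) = 0.08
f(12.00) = -0.05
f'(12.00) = 0.00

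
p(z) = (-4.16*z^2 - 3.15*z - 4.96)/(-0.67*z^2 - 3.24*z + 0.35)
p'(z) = (-8.32*z - 3.15)/(-0.67*z^2 - 3.24*z + 0.35) + (1.34*z + 3.24)*(-4.16*z^2 - 3.15*z - 4.96)/(-0.67*z^2 - 3.24*z + 0.35)^2 = (11.3679*z^2 - 9.5584*z - 17.1729)/(0.4489*z^4 + 4.3416*z^3 + 10.0286*z^2 - 2.268*z + 0.1225)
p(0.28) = 10.12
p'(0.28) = -50.99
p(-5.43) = 61.00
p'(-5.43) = 112.70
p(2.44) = 3.24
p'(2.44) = 0.20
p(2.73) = 3.30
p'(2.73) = 0.23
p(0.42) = 6.22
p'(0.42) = -15.05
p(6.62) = 4.12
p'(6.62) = 0.16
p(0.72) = 4.03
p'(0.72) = -3.35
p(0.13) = 65.92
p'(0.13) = -2675.95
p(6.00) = 4.02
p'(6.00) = 0.18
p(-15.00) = 8.78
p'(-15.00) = 0.26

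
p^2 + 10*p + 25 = (p + 5)^2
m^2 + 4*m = m*(m + 4)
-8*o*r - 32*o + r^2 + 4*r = (-8*o + r)*(r + 4)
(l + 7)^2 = l^2 + 14*l + 49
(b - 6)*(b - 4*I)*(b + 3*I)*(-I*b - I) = -I*b^4 - b^3 + 5*I*b^3 + 5*b^2 - 6*I*b^2 + 6*b + 60*I*b + 72*I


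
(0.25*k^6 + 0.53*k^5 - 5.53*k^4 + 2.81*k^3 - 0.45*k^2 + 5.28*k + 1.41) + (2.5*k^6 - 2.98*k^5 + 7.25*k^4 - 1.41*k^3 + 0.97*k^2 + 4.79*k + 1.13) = 2.75*k^6 - 2.45*k^5 + 1.72*k^4 + 1.4*k^3 + 0.52*k^2 + 10.07*k + 2.54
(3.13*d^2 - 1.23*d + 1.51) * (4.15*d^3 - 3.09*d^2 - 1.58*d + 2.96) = 12.9895*d^5 - 14.7762*d^4 + 5.1218*d^3 + 6.5423*d^2 - 6.0266*d + 4.4696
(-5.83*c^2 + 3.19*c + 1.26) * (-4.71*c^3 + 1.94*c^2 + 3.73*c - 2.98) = 27.4593*c^5 - 26.3351*c^4 - 21.4919*c^3 + 31.7165*c^2 - 4.8064*c - 3.7548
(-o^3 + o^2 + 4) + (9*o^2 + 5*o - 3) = -o^3 + 10*o^2 + 5*o + 1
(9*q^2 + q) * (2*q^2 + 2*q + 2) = 18*q^4 + 20*q^3 + 20*q^2 + 2*q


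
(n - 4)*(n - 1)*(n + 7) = n^3 + 2*n^2 - 31*n + 28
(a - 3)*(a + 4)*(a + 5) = a^3 + 6*a^2 - 7*a - 60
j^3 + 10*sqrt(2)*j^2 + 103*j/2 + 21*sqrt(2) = (j + sqrt(2)/2)*(j + 7*sqrt(2)/2)*(j + 6*sqrt(2))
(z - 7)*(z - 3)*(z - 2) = z^3 - 12*z^2 + 41*z - 42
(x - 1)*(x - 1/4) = x^2 - 5*x/4 + 1/4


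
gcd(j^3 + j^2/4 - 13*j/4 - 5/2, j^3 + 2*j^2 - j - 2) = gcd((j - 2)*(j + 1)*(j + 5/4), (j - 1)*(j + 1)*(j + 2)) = j + 1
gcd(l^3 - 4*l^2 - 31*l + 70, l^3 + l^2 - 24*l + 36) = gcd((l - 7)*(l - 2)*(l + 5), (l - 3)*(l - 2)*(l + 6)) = l - 2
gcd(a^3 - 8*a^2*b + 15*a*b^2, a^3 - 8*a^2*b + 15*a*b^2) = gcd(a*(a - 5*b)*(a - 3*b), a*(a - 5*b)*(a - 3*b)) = a^3 - 8*a^2*b + 15*a*b^2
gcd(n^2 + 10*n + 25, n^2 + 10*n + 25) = n^2 + 10*n + 25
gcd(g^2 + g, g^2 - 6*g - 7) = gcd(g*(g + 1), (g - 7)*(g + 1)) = g + 1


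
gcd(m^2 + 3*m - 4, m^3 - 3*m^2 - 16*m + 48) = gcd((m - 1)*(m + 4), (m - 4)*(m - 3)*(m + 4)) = m + 4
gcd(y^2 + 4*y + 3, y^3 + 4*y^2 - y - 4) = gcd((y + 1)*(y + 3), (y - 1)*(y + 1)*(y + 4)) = y + 1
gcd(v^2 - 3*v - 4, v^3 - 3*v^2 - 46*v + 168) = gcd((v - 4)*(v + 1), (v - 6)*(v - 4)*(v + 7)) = v - 4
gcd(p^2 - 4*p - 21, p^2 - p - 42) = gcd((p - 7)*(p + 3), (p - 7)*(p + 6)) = p - 7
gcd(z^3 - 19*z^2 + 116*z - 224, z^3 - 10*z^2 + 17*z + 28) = z^2 - 11*z + 28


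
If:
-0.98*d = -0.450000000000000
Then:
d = 0.46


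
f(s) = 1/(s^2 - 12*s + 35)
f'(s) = (12 - 2*s)/(s^2 - 12*s + 35)^2 = 2*(6 - s)/(s^2 - 12*s + 35)^2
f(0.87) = 0.04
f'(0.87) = 0.02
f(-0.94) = 0.02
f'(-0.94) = 0.01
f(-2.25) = 0.01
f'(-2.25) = 0.00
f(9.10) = 0.12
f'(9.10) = -0.08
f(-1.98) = 0.02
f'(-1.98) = 0.00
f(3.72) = 0.24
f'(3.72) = 0.26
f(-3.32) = 0.01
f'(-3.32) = 0.00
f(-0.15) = 0.03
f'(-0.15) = 0.01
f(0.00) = 0.03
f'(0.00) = 0.01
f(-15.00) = 0.00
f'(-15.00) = 0.00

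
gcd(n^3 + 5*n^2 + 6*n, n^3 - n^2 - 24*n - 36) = n^2 + 5*n + 6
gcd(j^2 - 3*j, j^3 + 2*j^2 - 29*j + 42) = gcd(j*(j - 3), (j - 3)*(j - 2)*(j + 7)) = j - 3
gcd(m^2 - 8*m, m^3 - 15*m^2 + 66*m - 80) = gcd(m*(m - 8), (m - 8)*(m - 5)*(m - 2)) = m - 8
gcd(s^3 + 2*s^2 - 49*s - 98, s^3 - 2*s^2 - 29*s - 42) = s^2 - 5*s - 14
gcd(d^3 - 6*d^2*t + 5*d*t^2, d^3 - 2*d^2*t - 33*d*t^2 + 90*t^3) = -d + 5*t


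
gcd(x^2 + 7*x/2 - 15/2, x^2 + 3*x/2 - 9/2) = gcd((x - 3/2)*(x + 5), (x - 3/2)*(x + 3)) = x - 3/2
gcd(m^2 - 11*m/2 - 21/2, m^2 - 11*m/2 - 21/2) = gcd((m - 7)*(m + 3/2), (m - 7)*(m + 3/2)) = m^2 - 11*m/2 - 21/2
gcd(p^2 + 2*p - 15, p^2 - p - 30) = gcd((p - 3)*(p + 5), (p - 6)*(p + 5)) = p + 5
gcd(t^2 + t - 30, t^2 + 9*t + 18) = t + 6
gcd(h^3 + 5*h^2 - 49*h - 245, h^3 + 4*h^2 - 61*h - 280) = h^2 + 12*h + 35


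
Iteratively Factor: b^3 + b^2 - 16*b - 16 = (b + 4)*(b^2 - 3*b - 4) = (b + 1)*(b + 4)*(b - 4)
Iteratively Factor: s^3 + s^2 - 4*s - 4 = (s - 2)*(s^2 + 3*s + 2) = (s - 2)*(s + 1)*(s + 2)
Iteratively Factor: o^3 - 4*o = (o)*(o^2 - 4) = o*(o + 2)*(o - 2)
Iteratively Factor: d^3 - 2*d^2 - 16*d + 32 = (d + 4)*(d^2 - 6*d + 8) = (d - 4)*(d + 4)*(d - 2)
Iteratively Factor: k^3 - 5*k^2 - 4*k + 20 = (k + 2)*(k^2 - 7*k + 10) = (k - 5)*(k + 2)*(k - 2)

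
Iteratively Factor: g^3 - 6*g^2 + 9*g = (g - 3)*(g^2 - 3*g) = g*(g - 3)*(g - 3)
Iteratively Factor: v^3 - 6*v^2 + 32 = (v - 4)*(v^2 - 2*v - 8) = (v - 4)*(v + 2)*(v - 4)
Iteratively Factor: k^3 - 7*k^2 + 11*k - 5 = (k - 1)*(k^2 - 6*k + 5) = (k - 5)*(k - 1)*(k - 1)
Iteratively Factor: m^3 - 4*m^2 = (m)*(m^2 - 4*m) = m*(m - 4)*(m)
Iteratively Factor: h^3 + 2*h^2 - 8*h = (h + 4)*(h^2 - 2*h) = (h - 2)*(h + 4)*(h)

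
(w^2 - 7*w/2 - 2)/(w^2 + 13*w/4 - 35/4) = 2*(2*w^2 - 7*w - 4)/(4*w^2 + 13*w - 35)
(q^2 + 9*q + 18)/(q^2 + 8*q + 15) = (q + 6)/(q + 5)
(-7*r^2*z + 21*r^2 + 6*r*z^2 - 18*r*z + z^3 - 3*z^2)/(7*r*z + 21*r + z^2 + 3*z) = (-r*z + 3*r + z^2 - 3*z)/(z + 3)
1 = 1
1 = 1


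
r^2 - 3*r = r*(r - 3)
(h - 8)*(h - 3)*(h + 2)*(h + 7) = h^4 - 2*h^3 - 61*h^2 + 62*h + 336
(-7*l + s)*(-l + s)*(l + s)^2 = 7*l^4 + 6*l^3*s - 8*l^2*s^2 - 6*l*s^3 + s^4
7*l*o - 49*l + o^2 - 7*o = (7*l + o)*(o - 7)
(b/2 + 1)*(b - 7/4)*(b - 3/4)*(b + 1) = b^4/2 + b^3/4 - 67*b^2/32 - 17*b/32 + 21/16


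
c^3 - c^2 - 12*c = c*(c - 4)*(c + 3)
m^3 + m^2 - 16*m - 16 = (m - 4)*(m + 1)*(m + 4)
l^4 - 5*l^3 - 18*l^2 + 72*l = l*(l - 6)*(l - 3)*(l + 4)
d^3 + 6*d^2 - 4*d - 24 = (d - 2)*(d + 2)*(d + 6)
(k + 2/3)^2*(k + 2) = k^3 + 10*k^2/3 + 28*k/9 + 8/9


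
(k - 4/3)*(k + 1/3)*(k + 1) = k^3 - 13*k/9 - 4/9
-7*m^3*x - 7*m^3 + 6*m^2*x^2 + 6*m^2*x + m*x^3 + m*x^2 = (-m + x)*(7*m + x)*(m*x + m)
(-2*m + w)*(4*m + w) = -8*m^2 + 2*m*w + w^2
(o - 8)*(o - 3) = o^2 - 11*o + 24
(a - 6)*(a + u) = a^2 + a*u - 6*a - 6*u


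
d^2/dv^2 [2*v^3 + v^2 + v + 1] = 12*v + 2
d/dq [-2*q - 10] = -2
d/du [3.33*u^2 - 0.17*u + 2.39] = 6.66*u - 0.17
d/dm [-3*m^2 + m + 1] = 1 - 6*m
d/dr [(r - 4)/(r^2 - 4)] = (r^2 - 2*r*(r - 4) - 4)/(r^2 - 4)^2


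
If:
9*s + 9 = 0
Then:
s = -1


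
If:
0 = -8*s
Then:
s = 0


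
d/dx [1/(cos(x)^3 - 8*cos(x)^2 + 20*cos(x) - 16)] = (3*cos(x) - 10)*sin(x)/((cos(x) - 4)^2*(cos(x) - 2)^3)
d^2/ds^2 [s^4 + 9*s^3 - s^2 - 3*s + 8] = 12*s^2 + 54*s - 2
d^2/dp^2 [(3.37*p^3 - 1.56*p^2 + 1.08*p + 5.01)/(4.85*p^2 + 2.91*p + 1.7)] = (-1.13686837721616e-13*p^5 - 1.4210854715202e-14*p^4 + 96.346414*p^3 + 884.28789*p^2 + 429.26001*p - 17.466858)/(114.084125*p^6 + 205.351425*p^5 + 243.175605*p^4 + 168.599871*p^3 + 85.23681*p^2 + 25.2297*p + 4.913)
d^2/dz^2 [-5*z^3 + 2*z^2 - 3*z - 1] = 4 - 30*z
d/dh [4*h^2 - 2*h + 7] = 8*h - 2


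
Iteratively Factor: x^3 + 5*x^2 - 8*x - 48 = (x + 4)*(x^2 + x - 12) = (x + 4)^2*(x - 3)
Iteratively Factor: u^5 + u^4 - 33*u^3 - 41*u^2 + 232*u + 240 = (u + 4)*(u^4 - 3*u^3 - 21*u^2 + 43*u + 60) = (u - 3)*(u + 4)*(u^3 - 21*u - 20) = (u - 3)*(u + 1)*(u + 4)*(u^2 - u - 20) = (u - 3)*(u + 1)*(u + 4)^2*(u - 5)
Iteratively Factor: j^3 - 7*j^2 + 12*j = (j)*(j^2 - 7*j + 12) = j*(j - 4)*(j - 3)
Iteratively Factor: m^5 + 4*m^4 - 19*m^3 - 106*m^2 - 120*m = (m + 2)*(m^4 + 2*m^3 - 23*m^2 - 60*m) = m*(m + 2)*(m^3 + 2*m^2 - 23*m - 60) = m*(m + 2)*(m + 4)*(m^2 - 2*m - 15) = m*(m - 5)*(m + 2)*(m + 4)*(m + 3)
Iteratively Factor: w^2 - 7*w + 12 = (w - 4)*(w - 3)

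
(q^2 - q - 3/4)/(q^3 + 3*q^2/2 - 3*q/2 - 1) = (q - 3/2)/(q^2 + q - 2)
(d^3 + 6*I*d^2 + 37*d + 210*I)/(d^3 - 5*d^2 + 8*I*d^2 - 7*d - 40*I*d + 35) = (d^2 - I*d + 30)/(d^2 + d*(-5 + I) - 5*I)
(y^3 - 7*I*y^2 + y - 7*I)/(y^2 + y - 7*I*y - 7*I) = (y^2 + 1)/(y + 1)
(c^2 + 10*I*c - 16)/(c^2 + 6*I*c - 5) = (c^2 + 10*I*c - 16)/(c^2 + 6*I*c - 5)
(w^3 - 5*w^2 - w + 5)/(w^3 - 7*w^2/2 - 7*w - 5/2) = 2*(w - 1)/(2*w + 1)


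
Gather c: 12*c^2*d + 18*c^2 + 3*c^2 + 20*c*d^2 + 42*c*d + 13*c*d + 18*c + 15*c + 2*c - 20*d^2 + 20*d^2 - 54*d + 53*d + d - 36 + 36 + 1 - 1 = c^2*(12*d + 21) + c*(20*d^2 + 55*d + 35)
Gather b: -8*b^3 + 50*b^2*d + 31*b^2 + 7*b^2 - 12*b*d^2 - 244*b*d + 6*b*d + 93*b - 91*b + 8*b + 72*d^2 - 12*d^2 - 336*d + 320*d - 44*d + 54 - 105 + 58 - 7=-8*b^3 + b^2*(50*d + 38) + b*(-12*d^2 - 238*d + 10) + 60*d^2 - 60*d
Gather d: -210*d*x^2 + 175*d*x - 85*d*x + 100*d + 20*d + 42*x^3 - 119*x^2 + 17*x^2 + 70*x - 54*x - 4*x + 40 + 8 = d*(-210*x^2 + 90*x + 120) + 42*x^3 - 102*x^2 + 12*x + 48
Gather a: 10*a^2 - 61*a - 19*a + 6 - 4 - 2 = 10*a^2 - 80*a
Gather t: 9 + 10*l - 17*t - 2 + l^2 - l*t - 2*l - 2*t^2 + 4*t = l^2 + 8*l - 2*t^2 + t*(-l - 13) + 7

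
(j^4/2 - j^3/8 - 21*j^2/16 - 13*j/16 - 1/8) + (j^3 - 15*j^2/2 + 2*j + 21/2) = j^4/2 + 7*j^3/8 - 141*j^2/16 + 19*j/16 + 83/8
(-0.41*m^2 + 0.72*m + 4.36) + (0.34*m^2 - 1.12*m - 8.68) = -0.07*m^2 - 0.4*m - 4.32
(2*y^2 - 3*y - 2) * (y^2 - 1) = 2*y^4 - 3*y^3 - 4*y^2 + 3*y + 2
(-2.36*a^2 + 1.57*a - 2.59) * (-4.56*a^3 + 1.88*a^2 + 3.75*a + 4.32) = 10.7616*a^5 - 11.596*a^4 + 5.912*a^3 - 9.1769*a^2 - 2.9301*a - 11.1888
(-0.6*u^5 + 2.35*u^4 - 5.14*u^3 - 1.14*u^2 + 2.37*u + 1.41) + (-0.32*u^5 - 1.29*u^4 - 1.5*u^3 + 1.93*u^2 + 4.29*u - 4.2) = -0.92*u^5 + 1.06*u^4 - 6.64*u^3 + 0.79*u^2 + 6.66*u - 2.79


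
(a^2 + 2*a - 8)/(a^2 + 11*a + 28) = (a - 2)/(a + 7)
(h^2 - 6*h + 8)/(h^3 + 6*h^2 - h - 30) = (h - 4)/(h^2 + 8*h + 15)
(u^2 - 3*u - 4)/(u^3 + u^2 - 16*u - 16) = 1/(u + 4)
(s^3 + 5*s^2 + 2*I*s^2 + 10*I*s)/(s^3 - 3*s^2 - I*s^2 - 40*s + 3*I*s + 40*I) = s*(s + 2*I)/(s^2 - s*(8 + I) + 8*I)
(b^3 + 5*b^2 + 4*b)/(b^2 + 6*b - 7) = b*(b^2 + 5*b + 4)/(b^2 + 6*b - 7)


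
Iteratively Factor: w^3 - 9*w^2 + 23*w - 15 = (w - 3)*(w^2 - 6*w + 5) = (w - 5)*(w - 3)*(w - 1)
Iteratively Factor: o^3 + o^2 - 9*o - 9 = (o + 1)*(o^2 - 9) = (o - 3)*(o + 1)*(o + 3)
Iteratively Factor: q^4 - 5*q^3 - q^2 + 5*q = (q)*(q^3 - 5*q^2 - q + 5) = q*(q - 1)*(q^2 - 4*q - 5) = q*(q - 1)*(q + 1)*(q - 5)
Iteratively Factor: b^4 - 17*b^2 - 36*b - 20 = (b + 2)*(b^3 - 2*b^2 - 13*b - 10) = (b + 2)^2*(b^2 - 4*b - 5) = (b - 5)*(b + 2)^2*(b + 1)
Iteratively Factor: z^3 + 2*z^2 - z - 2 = (z + 2)*(z^2 - 1) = (z - 1)*(z + 2)*(z + 1)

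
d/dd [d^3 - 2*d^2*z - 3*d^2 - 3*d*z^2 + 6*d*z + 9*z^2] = 3*d^2 - 4*d*z - 6*d - 3*z^2 + 6*z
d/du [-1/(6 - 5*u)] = -5/(5*u - 6)^2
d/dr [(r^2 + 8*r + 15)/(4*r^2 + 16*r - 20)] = -1/(r^2 - 2*r + 1)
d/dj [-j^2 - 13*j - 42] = -2*j - 13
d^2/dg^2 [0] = 0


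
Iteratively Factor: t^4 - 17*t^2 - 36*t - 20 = (t + 1)*(t^3 - t^2 - 16*t - 20) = (t + 1)*(t + 2)*(t^2 - 3*t - 10) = (t - 5)*(t + 1)*(t + 2)*(t + 2)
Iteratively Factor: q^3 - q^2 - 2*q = (q)*(q^2 - q - 2) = q*(q + 1)*(q - 2)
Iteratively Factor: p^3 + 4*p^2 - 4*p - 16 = (p + 2)*(p^2 + 2*p - 8) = (p - 2)*(p + 2)*(p + 4)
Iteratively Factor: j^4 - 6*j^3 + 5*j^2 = (j)*(j^3 - 6*j^2 + 5*j) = j^2*(j^2 - 6*j + 5) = j^2*(j - 5)*(j - 1)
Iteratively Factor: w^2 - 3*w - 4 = (w - 4)*(w + 1)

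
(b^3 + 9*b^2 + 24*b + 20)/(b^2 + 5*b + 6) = (b^2 + 7*b + 10)/(b + 3)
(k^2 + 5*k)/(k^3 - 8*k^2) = (k + 5)/(k*(k - 8))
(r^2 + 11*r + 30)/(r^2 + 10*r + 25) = (r + 6)/(r + 5)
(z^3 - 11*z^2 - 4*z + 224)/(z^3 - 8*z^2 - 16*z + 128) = (z - 7)/(z - 4)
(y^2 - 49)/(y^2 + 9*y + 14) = (y - 7)/(y + 2)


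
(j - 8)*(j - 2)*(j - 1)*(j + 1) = j^4 - 10*j^3 + 15*j^2 + 10*j - 16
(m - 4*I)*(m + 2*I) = m^2 - 2*I*m + 8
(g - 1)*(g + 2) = g^2 + g - 2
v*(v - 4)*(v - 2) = v^3 - 6*v^2 + 8*v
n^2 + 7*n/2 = n*(n + 7/2)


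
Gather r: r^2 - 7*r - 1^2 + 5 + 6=r^2 - 7*r + 10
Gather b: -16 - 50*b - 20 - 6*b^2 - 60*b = -6*b^2 - 110*b - 36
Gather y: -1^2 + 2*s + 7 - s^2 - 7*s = -s^2 - 5*s + 6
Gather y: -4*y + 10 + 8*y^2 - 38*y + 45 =8*y^2 - 42*y + 55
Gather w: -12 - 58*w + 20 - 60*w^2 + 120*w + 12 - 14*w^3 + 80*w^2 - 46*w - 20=-14*w^3 + 20*w^2 + 16*w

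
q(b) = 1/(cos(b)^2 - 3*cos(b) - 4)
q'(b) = (2*sin(b)*cos(b) - 3*sin(b))/(cos(b)^2 - 3*cos(b) - 4)^2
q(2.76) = -2.82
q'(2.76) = -14.39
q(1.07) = -0.19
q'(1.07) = -0.07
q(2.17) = -0.50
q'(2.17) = -0.86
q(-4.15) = -0.47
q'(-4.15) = -0.77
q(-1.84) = -0.32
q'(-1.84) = 0.35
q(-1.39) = -0.22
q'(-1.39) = 0.13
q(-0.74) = -0.18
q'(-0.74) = 0.03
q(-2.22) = -0.55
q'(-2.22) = 1.01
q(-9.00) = -2.29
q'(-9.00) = 10.43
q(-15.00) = -0.87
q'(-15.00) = 2.25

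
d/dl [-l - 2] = -1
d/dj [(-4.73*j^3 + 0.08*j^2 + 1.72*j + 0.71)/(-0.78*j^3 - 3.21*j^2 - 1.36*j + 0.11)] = (15.2457*j^4 + 15.5488*j^3 + 5.5129*j^2 + 4.5758*j + 1.1548)/(0.6084*j^6 + 5.0076*j^5 + 12.4257*j^4 + 8.5596*j^3 + 1.1434*j^2 - 0.2992*j + 0.0121)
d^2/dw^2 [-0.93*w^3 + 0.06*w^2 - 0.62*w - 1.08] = 0.12 - 5.58*w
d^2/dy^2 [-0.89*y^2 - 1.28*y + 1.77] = -1.78000000000000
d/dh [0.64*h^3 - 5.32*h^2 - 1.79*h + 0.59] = 1.92*h^2 - 10.64*h - 1.79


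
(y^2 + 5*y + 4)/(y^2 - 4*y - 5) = (y + 4)/(y - 5)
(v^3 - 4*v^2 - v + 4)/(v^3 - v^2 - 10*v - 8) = (v - 1)/(v + 2)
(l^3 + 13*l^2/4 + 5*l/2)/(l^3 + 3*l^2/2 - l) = (4*l + 5)/(2*(2*l - 1))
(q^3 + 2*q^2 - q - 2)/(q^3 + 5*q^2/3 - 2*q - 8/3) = 3*(q - 1)/(3*q - 4)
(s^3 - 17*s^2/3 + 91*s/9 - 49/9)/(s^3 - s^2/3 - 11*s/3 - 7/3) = (3*s^2 - 10*s + 7)/(3*(s^2 + 2*s + 1))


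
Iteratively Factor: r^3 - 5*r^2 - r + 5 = (r - 1)*(r^2 - 4*r - 5) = (r - 1)*(r + 1)*(r - 5)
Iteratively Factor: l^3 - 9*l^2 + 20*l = (l)*(l^2 - 9*l + 20) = l*(l - 5)*(l - 4)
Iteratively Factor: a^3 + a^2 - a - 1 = (a + 1)*(a^2 - 1) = (a + 1)^2*(a - 1)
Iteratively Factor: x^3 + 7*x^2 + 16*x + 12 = (x + 2)*(x^2 + 5*x + 6) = (x + 2)*(x + 3)*(x + 2)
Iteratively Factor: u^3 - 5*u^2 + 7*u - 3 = (u - 1)*(u^2 - 4*u + 3) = (u - 3)*(u - 1)*(u - 1)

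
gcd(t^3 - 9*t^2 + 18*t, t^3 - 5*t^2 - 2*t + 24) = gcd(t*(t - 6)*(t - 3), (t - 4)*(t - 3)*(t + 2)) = t - 3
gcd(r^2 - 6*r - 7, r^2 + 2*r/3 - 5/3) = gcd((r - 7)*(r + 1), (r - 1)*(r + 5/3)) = 1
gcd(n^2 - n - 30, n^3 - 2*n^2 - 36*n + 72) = n - 6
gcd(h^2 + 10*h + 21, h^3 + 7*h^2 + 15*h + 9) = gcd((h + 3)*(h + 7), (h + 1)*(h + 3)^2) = h + 3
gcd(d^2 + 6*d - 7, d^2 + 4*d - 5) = d - 1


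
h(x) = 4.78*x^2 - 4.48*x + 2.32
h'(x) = 9.56*x - 4.48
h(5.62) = 128.12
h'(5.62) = 49.25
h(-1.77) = 25.22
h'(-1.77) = -21.40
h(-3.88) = 91.66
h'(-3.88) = -41.57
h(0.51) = 1.28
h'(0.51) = 0.40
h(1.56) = 6.96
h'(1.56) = 10.43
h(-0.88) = 9.96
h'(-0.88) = -12.89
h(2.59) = 22.78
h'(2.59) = 20.28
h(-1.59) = 21.53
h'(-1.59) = -19.68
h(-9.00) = 429.82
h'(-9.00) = -90.52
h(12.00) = 636.88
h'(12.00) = 110.24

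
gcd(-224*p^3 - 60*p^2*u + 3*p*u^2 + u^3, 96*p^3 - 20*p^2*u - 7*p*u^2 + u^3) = 32*p^2 + 4*p*u - u^2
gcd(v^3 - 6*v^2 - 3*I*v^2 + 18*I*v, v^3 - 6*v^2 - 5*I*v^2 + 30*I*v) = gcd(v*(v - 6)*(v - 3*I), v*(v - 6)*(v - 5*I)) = v^2 - 6*v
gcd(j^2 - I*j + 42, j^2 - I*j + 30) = 1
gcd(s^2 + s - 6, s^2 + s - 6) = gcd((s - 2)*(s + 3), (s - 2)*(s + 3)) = s^2 + s - 6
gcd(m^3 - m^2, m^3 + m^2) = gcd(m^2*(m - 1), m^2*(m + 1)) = m^2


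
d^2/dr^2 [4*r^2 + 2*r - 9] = 8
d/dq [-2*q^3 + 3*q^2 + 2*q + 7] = -6*q^2 + 6*q + 2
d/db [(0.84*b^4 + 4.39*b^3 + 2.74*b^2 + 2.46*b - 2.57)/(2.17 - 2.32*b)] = (-5.8464*b^4 - 13.0784*b^3 + 22.2221*b^2 + 11.8916*b - 0.624199999999999)/(5.3824*b^2 - 10.0688*b + 4.7089)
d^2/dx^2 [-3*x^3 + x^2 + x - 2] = 2 - 18*x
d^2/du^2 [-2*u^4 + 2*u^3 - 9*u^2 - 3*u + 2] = -24*u^2 + 12*u - 18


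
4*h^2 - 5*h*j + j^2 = (-4*h + j)*(-h + j)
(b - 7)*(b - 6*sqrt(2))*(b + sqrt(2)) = b^3 - 5*sqrt(2)*b^2 - 7*b^2 - 12*b + 35*sqrt(2)*b + 84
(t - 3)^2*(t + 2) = t^3 - 4*t^2 - 3*t + 18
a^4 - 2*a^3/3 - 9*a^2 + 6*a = a*(a - 3)*(a - 2/3)*(a + 3)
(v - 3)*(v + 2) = v^2 - v - 6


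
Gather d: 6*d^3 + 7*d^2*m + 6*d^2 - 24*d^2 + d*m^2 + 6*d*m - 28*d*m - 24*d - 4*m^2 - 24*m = 6*d^3 + d^2*(7*m - 18) + d*(m^2 - 22*m - 24) - 4*m^2 - 24*m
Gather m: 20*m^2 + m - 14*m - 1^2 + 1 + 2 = 20*m^2 - 13*m + 2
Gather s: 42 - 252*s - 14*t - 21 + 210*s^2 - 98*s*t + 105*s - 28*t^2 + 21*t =210*s^2 + s*(-98*t - 147) - 28*t^2 + 7*t + 21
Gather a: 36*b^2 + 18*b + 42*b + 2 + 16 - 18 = 36*b^2 + 60*b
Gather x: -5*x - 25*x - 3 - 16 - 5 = -30*x - 24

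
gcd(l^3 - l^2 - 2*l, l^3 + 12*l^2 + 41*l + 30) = l + 1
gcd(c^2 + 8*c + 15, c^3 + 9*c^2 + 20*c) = c + 5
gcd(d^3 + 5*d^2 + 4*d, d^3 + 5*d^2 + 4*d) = d^3 + 5*d^2 + 4*d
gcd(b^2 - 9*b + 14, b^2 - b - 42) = b - 7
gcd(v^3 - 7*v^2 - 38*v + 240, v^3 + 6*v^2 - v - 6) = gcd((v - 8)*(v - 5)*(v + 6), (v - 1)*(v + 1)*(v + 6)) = v + 6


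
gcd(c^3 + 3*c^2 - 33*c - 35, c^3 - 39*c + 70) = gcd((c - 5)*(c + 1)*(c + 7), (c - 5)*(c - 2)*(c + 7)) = c^2 + 2*c - 35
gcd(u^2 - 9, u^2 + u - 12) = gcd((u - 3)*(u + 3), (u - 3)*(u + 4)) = u - 3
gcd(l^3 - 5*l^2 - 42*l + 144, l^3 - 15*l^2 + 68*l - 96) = l^2 - 11*l + 24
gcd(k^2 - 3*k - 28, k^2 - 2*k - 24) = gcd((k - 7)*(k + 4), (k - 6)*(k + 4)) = k + 4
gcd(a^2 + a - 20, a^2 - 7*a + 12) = a - 4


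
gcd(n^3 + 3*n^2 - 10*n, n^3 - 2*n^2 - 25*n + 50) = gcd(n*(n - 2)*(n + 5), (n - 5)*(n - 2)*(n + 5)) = n^2 + 3*n - 10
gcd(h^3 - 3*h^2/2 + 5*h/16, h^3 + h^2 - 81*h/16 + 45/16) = h - 5/4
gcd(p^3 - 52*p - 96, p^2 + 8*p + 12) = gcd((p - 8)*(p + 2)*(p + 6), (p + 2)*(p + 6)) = p^2 + 8*p + 12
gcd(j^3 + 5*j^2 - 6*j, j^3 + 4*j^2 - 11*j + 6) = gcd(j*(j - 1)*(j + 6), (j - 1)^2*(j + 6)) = j^2 + 5*j - 6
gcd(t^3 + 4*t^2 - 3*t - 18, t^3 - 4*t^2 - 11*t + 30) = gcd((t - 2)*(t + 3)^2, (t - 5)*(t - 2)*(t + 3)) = t^2 + t - 6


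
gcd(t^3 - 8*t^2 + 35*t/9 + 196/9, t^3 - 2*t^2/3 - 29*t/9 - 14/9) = t - 7/3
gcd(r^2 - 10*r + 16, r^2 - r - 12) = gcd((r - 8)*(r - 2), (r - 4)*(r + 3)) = 1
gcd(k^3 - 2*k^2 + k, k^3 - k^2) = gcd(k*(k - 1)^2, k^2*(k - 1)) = k^2 - k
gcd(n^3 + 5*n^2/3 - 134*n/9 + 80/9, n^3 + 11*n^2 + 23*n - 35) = n + 5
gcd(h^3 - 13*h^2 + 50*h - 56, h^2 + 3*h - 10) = h - 2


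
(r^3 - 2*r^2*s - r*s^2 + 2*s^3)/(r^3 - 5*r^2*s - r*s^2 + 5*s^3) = (r - 2*s)/(r - 5*s)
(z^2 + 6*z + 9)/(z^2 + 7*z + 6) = (z^2 + 6*z + 9)/(z^2 + 7*z + 6)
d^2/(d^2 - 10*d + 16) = d^2/(d^2 - 10*d + 16)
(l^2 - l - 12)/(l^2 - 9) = (l - 4)/(l - 3)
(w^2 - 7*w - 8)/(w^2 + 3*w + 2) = (w - 8)/(w + 2)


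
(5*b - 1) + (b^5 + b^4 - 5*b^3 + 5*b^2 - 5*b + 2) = b^5 + b^4 - 5*b^3 + 5*b^2 + 1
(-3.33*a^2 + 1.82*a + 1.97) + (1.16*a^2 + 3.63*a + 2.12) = -2.17*a^2 + 5.45*a + 4.09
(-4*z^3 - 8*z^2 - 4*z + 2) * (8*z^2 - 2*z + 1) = -32*z^5 - 56*z^4 - 20*z^3 + 16*z^2 - 8*z + 2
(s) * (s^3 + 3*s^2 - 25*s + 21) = s^4 + 3*s^3 - 25*s^2 + 21*s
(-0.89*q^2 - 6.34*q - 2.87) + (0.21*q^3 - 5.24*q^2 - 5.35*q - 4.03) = 0.21*q^3 - 6.13*q^2 - 11.69*q - 6.9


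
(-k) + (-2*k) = -3*k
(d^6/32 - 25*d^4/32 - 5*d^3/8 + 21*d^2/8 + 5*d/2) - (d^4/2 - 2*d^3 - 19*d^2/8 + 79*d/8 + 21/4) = d^6/32 - 41*d^4/32 + 11*d^3/8 + 5*d^2 - 59*d/8 - 21/4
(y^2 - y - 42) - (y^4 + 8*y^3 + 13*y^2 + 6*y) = -y^4 - 8*y^3 - 12*y^2 - 7*y - 42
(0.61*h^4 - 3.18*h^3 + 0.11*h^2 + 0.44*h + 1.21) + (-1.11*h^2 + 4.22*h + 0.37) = 0.61*h^4 - 3.18*h^3 - 1.0*h^2 + 4.66*h + 1.58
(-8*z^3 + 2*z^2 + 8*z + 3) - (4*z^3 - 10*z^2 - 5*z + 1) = -12*z^3 + 12*z^2 + 13*z + 2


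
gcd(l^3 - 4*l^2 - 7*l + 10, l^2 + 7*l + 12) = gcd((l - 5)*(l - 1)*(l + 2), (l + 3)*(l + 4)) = 1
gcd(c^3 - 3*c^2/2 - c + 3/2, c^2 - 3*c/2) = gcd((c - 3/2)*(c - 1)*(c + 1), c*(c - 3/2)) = c - 3/2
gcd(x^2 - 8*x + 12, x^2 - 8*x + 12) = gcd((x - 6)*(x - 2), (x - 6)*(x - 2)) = x^2 - 8*x + 12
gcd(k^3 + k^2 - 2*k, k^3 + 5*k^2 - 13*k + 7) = k - 1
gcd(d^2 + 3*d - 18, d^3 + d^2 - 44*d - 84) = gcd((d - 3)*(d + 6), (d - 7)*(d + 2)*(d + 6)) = d + 6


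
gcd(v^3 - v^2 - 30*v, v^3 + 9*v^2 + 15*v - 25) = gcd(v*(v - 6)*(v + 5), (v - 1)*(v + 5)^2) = v + 5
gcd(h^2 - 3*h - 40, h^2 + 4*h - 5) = h + 5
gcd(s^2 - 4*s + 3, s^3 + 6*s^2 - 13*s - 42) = s - 3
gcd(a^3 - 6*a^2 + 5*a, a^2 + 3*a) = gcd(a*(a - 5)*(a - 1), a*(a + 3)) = a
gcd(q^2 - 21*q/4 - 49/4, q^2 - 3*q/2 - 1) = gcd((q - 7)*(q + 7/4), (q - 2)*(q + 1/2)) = 1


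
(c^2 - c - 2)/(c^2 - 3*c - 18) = (-c^2 + c + 2)/(-c^2 + 3*c + 18)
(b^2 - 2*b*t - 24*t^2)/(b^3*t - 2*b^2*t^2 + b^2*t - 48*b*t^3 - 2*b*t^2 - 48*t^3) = (-b^2 + 2*b*t + 24*t^2)/(t*(-b^3 + 2*b^2*t - b^2 + 48*b*t^2 + 2*b*t + 48*t^2))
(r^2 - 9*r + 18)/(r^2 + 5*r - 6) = (r^2 - 9*r + 18)/(r^2 + 5*r - 6)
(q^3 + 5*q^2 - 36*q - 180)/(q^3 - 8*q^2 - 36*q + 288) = (q + 5)/(q - 8)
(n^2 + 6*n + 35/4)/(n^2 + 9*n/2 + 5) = (n + 7/2)/(n + 2)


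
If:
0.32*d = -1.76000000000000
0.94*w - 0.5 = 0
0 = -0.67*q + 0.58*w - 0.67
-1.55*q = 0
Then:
No Solution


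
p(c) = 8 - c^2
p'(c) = -2*c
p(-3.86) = -6.90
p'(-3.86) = 7.72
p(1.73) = 5.01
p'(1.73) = -3.46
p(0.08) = 7.99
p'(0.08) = -0.16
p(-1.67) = 5.21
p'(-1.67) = 3.34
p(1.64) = 5.31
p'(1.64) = -3.28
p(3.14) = -1.86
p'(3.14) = -6.28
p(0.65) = 7.58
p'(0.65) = -1.30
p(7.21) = -43.98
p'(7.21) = -14.42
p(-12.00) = -136.00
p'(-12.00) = 24.00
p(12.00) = -136.00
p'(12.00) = -24.00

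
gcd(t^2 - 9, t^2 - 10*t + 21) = t - 3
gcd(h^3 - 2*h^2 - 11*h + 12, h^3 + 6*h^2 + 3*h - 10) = h - 1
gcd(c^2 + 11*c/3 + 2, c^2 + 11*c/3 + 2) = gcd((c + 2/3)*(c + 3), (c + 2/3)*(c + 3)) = c^2 + 11*c/3 + 2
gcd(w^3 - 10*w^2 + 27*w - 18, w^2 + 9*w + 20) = 1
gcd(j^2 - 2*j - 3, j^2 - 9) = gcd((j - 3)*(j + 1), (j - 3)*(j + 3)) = j - 3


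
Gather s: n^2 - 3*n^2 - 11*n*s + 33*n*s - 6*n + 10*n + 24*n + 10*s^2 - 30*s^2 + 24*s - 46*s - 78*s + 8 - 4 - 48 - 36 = -2*n^2 + 28*n - 20*s^2 + s*(22*n - 100) - 80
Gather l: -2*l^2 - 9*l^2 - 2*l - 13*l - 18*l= -11*l^2 - 33*l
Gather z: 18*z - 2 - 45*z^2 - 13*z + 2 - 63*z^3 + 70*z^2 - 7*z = -63*z^3 + 25*z^2 - 2*z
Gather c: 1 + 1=2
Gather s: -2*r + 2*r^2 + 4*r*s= 2*r^2 + 4*r*s - 2*r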